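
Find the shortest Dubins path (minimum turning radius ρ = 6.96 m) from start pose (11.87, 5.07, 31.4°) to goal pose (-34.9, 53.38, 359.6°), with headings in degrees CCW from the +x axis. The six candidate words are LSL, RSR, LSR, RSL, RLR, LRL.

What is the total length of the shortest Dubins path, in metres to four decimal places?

88.0018 m

Let ψ = atan2(Δy, Δx) = atan2(48.31, -46.77) = 134.0721° be the start→goal bearing.
Normalize: d = |goal − start| / ρ = 67.240531/6.96 = 9.660996, α = (θ_start − ψ) mod 360° = 257.3279° = 4.491220 rad, β = (θ_goal − ψ) mod 360° = 225.5279° = 3.936205 rad.
Common terms: sin α = -0.975642, cos α = -0.219371, sin β = -0.713592, cos β = -0.700561, cos(α−β) = 0.849893, d² = 93.334840. Work in radians in the unit-radius frame; every candidate has L = ρ·(t + p + q).
LSL: p² = 2 + d² − 2cos(α−β) + 2d(sin α − sin β) = 88.571736; p = √p² = 9.411256; φ = atan2(cos β − cos α, d + sin α − sin β) = -0.051152 rad; t = (φ − α) mod 2π = 1.740814 rad, q = (β − φ) mod 2π = 3.987357 rad → L = 6.96·(1.740814 + 9.411256 + 3.987357) = 6.96·15.139426 = 105.370408 m
RSR: p² = 2 + d² − 2cos(α−β) + 2d(sin β − sin α) = 98.698374; p = √p² = 9.934706; φ = atan2(cos α − cos β, d − sin α + sin β) = 0.048454 rad; t = (α − φ) mod 2π = 4.442765 rad, q = (φ − β) mod 2π = 2.395435 rad → L = 6.96·(4.442765 + 9.934706 + 2.395435) = 6.96·16.772906 = 116.739423 m
LSR: p² = d² − 2 + 2cos(α−β) + 2d(sin α + sin β) = 60.395267; p = √p² = 7.771439; φ = atan2(−cos α − cos β, d + sin α + sin β) − atan2(−2, p) = 0.366777 rad; t = (φ − α) mod 2π = 2.158743 rad, q = (φ − β) mod 2π = 2.713758 rad → L = 6.96·(2.158743 + 7.771439 + 2.713758) = 6.96·12.643940 = 88.001821 m
RSL: p² = d² − 2 + 2cos(α−β) − 2d(sin α + sin β) = 125.673985; p = √p² = 11.210441; φ = atan2(cos α + cos β, d − sin α − sin β) − atan2(2, p) = -0.257421 rad; t = (α − φ) mod 2π = 4.748640 rad, q = (β − φ) mod 2π = 4.193626 rad → L = 6.96·(4.748640 + 11.210441 + 4.193626) = 6.96·20.152707 = 140.262838 m
RLR: c = (6 − d² + 2cos(α−β) + 2d(sin α − sin β))/8 = -11.337297, |c| > 1 → infeasible
LRL: c = (6 − d² + 2cos(α−β) − 2d(sin α − sin β))/8 = -10.071467, |c| > 1 → infeasible
Shortest: LSR with L = 88.001821 m ≈ 88.0018 m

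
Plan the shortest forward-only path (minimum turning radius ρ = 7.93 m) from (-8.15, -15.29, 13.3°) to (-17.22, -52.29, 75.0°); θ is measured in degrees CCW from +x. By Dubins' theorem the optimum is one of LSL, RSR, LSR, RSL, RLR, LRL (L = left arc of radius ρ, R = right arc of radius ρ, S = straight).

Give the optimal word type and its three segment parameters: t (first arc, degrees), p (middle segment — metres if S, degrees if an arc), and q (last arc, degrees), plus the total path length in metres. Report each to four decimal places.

Let ψ = atan2(Δy, Δx) = atan2(-37.00, -9.07) = -103.7736° be the start→goal bearing.
Normalize: d = |goal − start| / ρ = 38.095471/7.93 = 4.803969, α = (θ_start − ψ) mod 360° = 117.0736° = 2.043320 rad, β = (θ_goal − ψ) mod 360° = 178.7736° = 3.120188 rad.
Common terms: sin α = 0.890423, cos α = -0.455135, sin β = 0.021403, cos β = -0.999771, cos(α−β) = 0.474088, d² = 23.078114. Work in radians in the unit-radius frame; every candidate has L = ρ·(t + p + q).
LSL: p² = 2 + d² − 2cos(α−β) + 2d(sin α − sin β) = 32.479423; p = √p² = 5.699072; φ = atan2(cos β − cos α, d + sin α − sin β) = -0.095712 rad; t = (φ − α) mod 2π = 4.144154 rad, q = (β − φ) mod 2π = 3.215900 rad → L = 7.93·(4.144154 + 5.699072 + 3.215900) = 7.93·13.059126 = 103.558866 m
RSR: p² = 2 + d² − 2cos(α−β) + 2d(sin β − sin α) = 15.780452; p = √p² = 3.972462; φ = atan2(cos α − cos β, d − sin α + sin β) = 0.137536 rad; t = (α − φ) mod 2π = 1.905784 rad, q = (φ − β) mod 2π = 3.300533 rad → L = 7.93·(1.905784 + 3.972462 + 3.300533) = 7.93·9.178779 = 72.787717 m
LSR: p² = d² − 2 + 2cos(α−β) + 2d(sin α + sin β) = 30.787053; p = √p² = 5.548608; φ = atan2(−cos α − cos β, d + sin α + sin β) − atan2(−2, p) = 0.595203 rad; t = (φ − α) mod 2π = 4.835068 rad, q = (φ − β) mod 2π = 3.758200 rad → L = 7.93·(4.835068 + 5.548608 + 3.758200) = 7.93·14.141877 = 112.145081 m
RSL: p² = d² − 2 + 2cos(α−β) − 2d(sin α + sin β) = 13.265528; p = √p² = 3.642187; φ = atan2(cos α + cos β, d − sin α − sin β) − atan2(2, p) = -0.859891 rad; t = (α − φ) mod 2π = 2.903211 rad, q = (β − φ) mod 2π = 3.980079 rad → L = 7.93·(2.903211 + 3.642187 + 3.980079) = 7.93·10.525477 = 83.467035 m
RLR: c = (6 − d² + 2cos(α−β) + 2d(sin α − sin β))/8 = -0.972557; p = 2π − arccos c = 3.376411 rad; φ = atan2(cos α − cos β, d − sin α + sin β) = 0.137536 rad; t = (α − φ + p/2) mod 2π = 3.593989 rad, q = (α − β − t + p) mod 2π = 4.988739 rad → L = 7.93·(3.593989 + 3.376411 + 4.988739) = 7.93·11.959140 = 94.835979 m
LRL: c = (6 − d² + 2cos(α−β) − 2d(sin α − sin β))/8 = -3.059928, |c| > 1 → infeasible
Shortest: RSR with L = 72.787717 m ≈ 72.7877 m
Convert RSR to answer units (arcs ×180/π): t = 1.905784·180/π = 109.1934°, p = ρ·p = 7.93·3.972462 = 31.5016 m, q = 3.300533·180/π = 189.1066°, L = 72.7877 m.

RSR: t = 109.1934°, p = 31.5016 m, q = 189.1066°, L = 72.7877 m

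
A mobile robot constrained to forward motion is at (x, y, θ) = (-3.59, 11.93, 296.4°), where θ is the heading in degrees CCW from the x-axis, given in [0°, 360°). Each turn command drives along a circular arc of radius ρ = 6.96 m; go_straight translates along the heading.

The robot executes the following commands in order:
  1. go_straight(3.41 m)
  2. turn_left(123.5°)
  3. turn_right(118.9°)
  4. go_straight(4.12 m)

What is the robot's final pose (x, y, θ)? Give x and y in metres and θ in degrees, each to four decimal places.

(24.2911, 5.0424, 301.0000°)

set_pose: (x, y, θ) = (-3.5900, 11.9300, 296.4000°), ρ = 6.96
go_straight(3.41): x += 3.41·cos θ, y += 3.41·sin θ → (-2.0738, 8.8756, 296.4000°)
turn_left(123.5°): centre at ρ to the left, rotate +123.5° → (10.1818, 8.4798, 419.9000° ≡ 59.9000°)
turn_right(118.9°): centre at ρ to the right, rotate −118.9° → (22.1692, 8.5739, -59.0000° ≡ 301.0000°)
go_straight(4.12): x += 4.12·cos θ, y += 4.12·sin θ → (24.2911, 5.0424, 301.0000°)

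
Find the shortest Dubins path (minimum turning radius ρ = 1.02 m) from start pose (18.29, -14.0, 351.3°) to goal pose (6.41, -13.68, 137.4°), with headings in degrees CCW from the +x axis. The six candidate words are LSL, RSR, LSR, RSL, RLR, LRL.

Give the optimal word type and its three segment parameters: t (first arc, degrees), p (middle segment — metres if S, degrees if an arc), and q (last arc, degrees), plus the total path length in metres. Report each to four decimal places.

RSR: t = 181.9696°, p = 11.2294 m, q = 31.9304°, L = 15.0374 m

Let ψ = atan2(Δy, Δx) = atan2(0.32, -11.88) = 178.4571° be the start→goal bearing.
Normalize: d = |goal − start| / ρ = 11.884309/1.02 = 11.651283, α = (θ_start − ψ) mod 360° = 172.8429° = 3.016679 rad, β = (θ_goal − ψ) mod 360° = 318.9429° = 5.566605 rad.
Common terms: sin α = 0.124590, cos α = -0.992208, sin β = -0.656810, cos β = 0.754056, cos(α−β) = -0.830012, d² = 135.752403. Work in radians in the unit-radius frame; every candidate has L = ρ·(t + p + q).
LSL: p² = 2 + d² − 2cos(α−β) + 2d(sin α − sin β) = 157.621047; p = √p² = 12.554722; φ = atan2(cos β − cos α, d + sin α − sin β) = 0.139545 rad; t = (φ − α) mod 2π = 3.406051 rad, q = (β − φ) mod 2π = 5.427060 rad → L = 1.02·(3.406051 + 12.554722 + 5.427060) = 1.02·21.387833 = 21.815590 m
RSR: p² = 2 + d² − 2cos(α−β) + 2d(sin β − sin α) = 121.203808; p = √p² = 11.009260; φ = atan2(cos α − cos β, d − sin α + sin β) = -0.159291 rad; t = (α − φ) mod 2π = 3.175969 rad, q = (φ − β) mod 2π = 0.557290 rad → L = 1.02·(3.175969 + 11.009260 + 0.557290) = 1.02·14.742519 = 15.037370 m
LSR: p² = d² − 2 + 2cos(α−β) + 2d(sin α + sin β) = 119.690271; p = √p² = 10.940305; φ = atan2(−cos α − cos β, d + sin α + sin β) − atan2(−2, p) = 0.202229 rad; t = (φ − α) mod 2π = 3.468736 rad, q = (φ − β) mod 2π = 0.918810 rad → L = 1.02·(3.468736 + 10.940305 + 0.918810) = 1.02·15.327850 = 15.634407 m
RSL: p² = d² − 2 + 2cos(α−β) − 2d(sin α + sin β) = 144.494486; p = √p² = 12.020586; φ = atan2(cos α + cos β, d − sin α − sin β) − atan2(2, p) = -0.184416 rad; t = (α − φ) mod 2π = 3.201094 rad, q = (β − φ) mod 2π = 5.751020 rad → L = 1.02·(3.201094 + 12.020586 + 5.751020) = 1.02·20.972700 = 21.392154 m
RLR: c = (6 − d² + 2cos(α−β) + 2d(sin α − sin β))/8 = -14.150476, |c| > 1 → infeasible
LRL: c = (6 − d² + 2cos(α−β) − 2d(sin α − sin β))/8 = -18.702631, |c| > 1 → infeasible
Shortest: RSR with L = 15.037370 m ≈ 15.0374 m
Convert RSR to answer units (arcs ×180/π): t = 3.175969·180/π = 181.9696°, p = ρ·p = 1.02·11.009260 = 11.2294 m, q = 0.557290·180/π = 31.9304°, L = 15.0374 m.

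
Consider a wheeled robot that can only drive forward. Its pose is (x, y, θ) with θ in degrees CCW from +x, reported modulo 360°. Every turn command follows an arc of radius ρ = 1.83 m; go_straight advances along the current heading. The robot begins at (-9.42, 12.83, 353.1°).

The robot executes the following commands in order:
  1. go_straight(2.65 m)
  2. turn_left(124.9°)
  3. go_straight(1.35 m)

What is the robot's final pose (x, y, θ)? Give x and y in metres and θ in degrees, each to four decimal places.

set_pose: (x, y, θ) = (-9.4200, 12.8300, 353.1000°), ρ = 1.83
go_straight(2.65): x += 2.65·cos θ, y += 2.65·sin θ → (-6.7892, 12.5116, 353.1000°)
turn_left(124.9°): centre at ρ to the left, rotate +124.9° → (-4.9535, 15.1875, 478.0000° ≡ 118.0000°)
go_straight(1.35): x += 1.35·cos θ, y += 1.35·sin θ → (-5.5873, 16.3795, 118.0000°)

(-5.5873, 16.3795, 118.0000°)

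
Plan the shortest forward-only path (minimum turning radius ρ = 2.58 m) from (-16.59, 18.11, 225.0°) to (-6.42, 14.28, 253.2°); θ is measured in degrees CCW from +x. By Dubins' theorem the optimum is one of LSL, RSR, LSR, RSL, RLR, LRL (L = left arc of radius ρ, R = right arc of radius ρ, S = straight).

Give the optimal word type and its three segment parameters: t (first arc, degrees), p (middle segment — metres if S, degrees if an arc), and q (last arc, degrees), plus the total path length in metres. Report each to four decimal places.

Let ψ = atan2(Δy, Δx) = atan2(-3.83, 10.17) = -20.6363° be the start→goal bearing.
Normalize: d = |goal − start| / ρ = 10.867281/2.58 = 4.212124, α = (θ_start − ψ) mod 360° = 245.6363° = 4.287162 rad, β = (θ_goal − ψ) mod 360° = 273.8363° = 4.779344 rad.
Common terms: sin α = -0.910945, cos α = -0.412528, sin β = -0.997759, cos β = 0.066905, cos(α−β) = 0.881303, d² = 17.741993. Work in radians in the unit-radius frame; every candidate has L = ρ·(t + p + q).
LSL: p² = 2 + d² − 2cos(α−β) + 2d(sin α − sin β) = 18.710732; p = √p² = 4.325590; φ = atan2(cos β − cos α, d + sin α − sin β) = 0.111065 rad; t = (φ − α) mod 2π = 2.107088 rad, q = (β − φ) mod 2π = 4.668280 rad → L = 2.58·(2.107088 + 4.325590 + 4.668280) = 2.58·11.100958 = 28.640473 m
RSR: p² = 2 + d² − 2cos(α−β) + 2d(sin β − sin α) = 17.248040; p = √p² = 4.153076; φ = atan2(cos α − cos β, d − sin α + sin β) = -0.115699 rad; t = (α − φ) mod 2π = 4.402860 rad, q = (φ − β) mod 2π = 1.388142 rad → L = 2.58·(4.402860 + 4.153076 + 1.388142) = 2.58·9.944078 = 25.655722 m
LSR: p² = d² − 2 + 2cos(α−β) + 2d(sin α + sin β) = 1.425200; p = √p² = 1.193817; φ = atan2(−cos α − cos β, d + sin α + sin β) − atan2(−2, p) = 1.181589 rad; t = (φ − α) mod 2π = 3.177613 rad, q = (φ − β) mod 2π = 2.685430 rad → L = 2.58·(3.177613 + 1.193817 + 2.685430) = 2.58·7.056861 = 18.206700 m
RSL: p² = d² − 2 + 2cos(α−β) − 2d(sin α + sin β) = 33.584000; p = √p² = 5.795170; φ = atan2(cos α + cos β, d − sin α − sin β) − atan2(2, p) = -0.388723 rad; t = (α − φ) mod 2π = 4.675885 rad, q = (β − φ) mod 2π = 5.168067 rad → L = 2.58·(4.675885 + 5.795170 + 5.168067) = 2.58·15.639122 = 40.348936 m
RLR: c = (6 − d² + 2cos(α−β) + 2d(sin α − sin β))/8 = -1.156005, |c| > 1 → infeasible
LRL: c = (6 − d² + 2cos(α−β) − 2d(sin α − sin β))/8 = -1.338841, |c| > 1 → infeasible
Shortest: LSR with L = 18.206700 m ≈ 18.2067 m
Convert LSR to answer units (arcs ×180/π): t = 3.177613·180/π = 182.0638°, p = ρ·p = 2.58·1.193817 = 3.0800 m, q = 2.685430·180/π = 153.8638°, L = 18.2067 m.

LSR: t = 182.0638°, p = 3.0800 m, q = 153.8638°, L = 18.2067 m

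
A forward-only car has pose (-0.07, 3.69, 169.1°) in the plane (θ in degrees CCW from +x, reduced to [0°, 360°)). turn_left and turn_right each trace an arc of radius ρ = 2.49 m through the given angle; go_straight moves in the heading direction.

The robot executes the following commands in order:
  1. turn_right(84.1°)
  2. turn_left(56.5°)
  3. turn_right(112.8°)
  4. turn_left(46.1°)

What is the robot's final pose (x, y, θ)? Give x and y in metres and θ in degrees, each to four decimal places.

set_pose: (x, y, θ) = (-0.0700, 3.6900, 169.1000°), ρ = 2.49
turn_right(84.1°): centre at ρ to the right, rotate −84.1° → (-2.0797, 6.3521, 85.0000°)
turn_left(56.5°): centre at ρ to the left, rotate +56.5° → (-3.0101, 8.5178, 141.5000°)
turn_right(112.8°): centre at ρ to the right, rotate −112.8° → (-2.6558, 12.6506, 28.7000°)
turn_left(46.1°): centre at ρ to the left, rotate +46.1° → (-1.4487, 14.1818, 74.8000°)

(-1.4487, 14.1818, 74.8000°)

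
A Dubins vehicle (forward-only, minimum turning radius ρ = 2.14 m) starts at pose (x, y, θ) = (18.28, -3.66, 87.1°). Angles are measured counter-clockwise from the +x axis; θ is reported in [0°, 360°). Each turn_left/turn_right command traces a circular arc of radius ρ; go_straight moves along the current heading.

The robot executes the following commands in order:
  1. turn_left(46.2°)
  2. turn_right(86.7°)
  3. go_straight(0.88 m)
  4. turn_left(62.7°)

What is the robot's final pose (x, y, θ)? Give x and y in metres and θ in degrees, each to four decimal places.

(18.7722, 3.6710, 109.3000°)

set_pose: (x, y, θ) = (18.2800, -3.6600, 87.1000°), ρ = 2.14
turn_left(46.2°): centre at ρ to the left, rotate +46.2° → (17.7002, -2.0841, 133.3000°)
turn_right(86.7°): centre at ρ to the right, rotate −86.7° → (17.7027, 0.8539, 46.6000°)
go_straight(0.88): x += 0.88·cos θ, y += 0.88·sin θ → (18.3074, 1.4933, 46.6000°)
turn_left(62.7°): centre at ρ to the left, rotate +62.7° → (18.7722, 3.6710, 109.3000°)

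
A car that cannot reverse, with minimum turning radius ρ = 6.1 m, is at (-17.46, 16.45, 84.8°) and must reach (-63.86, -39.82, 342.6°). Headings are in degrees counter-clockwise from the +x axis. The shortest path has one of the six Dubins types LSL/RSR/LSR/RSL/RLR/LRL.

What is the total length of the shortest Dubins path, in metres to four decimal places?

91.3492 m

Let ψ = atan2(Δy, Δx) = atan2(-56.27, -46.40) = -129.5088° be the start→goal bearing.
Normalize: d = |goal − start| / ρ = 72.933346/6.1 = 11.956286, α = (θ_start − ψ) mod 360° = 214.3088° = 3.740395 rad, β = (θ_goal − ψ) mod 360° = 112.1088° = 1.956668 rad.
Common terms: sin α = -0.563654, cos α = -0.826011, sin β = 0.926471, cos β = -0.376367, cos(α−β) = -0.211325, d² = 142.952779. Work in radians in the unit-radius frame; every candidate has L = ρ·(t + p + q).
LSL: p² = 2 + d² − 2cos(α−β) + 2d(sin α − sin β) = 109.742728; p = √p² = 10.475816; φ = atan2(cos β − cos α, d + sin α − sin β) = 0.042935 rad; t = (φ − α) mod 2π = 2.585726 rad, q = (β − φ) mod 2π = 1.913733 rad → L = 6.1·(2.585726 + 10.475816 + 1.913733) = 6.1·14.975275 = 91.349178 m
RSR: p² = 2 + d² − 2cos(α−β) + 2d(sin β − sin α) = 181.008129; p = √p² = 13.453926; φ = atan2(cos α − cos β, d − sin α + sin β) = -0.033427 rad; t = (α − φ) mod 2π = 3.773822 rad, q = (φ − β) mod 2π = 4.293090 rad → L = 6.1·(3.773822 + 13.453926 + 4.293090) = 6.1·21.520838 = 131.277112 m
LSR: p² = d² − 2 + 2cos(α−β) + 2d(sin α + sin β) = 149.206016; p = √p² = 12.214991; φ = atan2(−cos α − cos β, d + sin α + sin β) − atan2(−2, p) = 0.259588 rad; t = (φ − α) mod 2π = 2.802378 rad, q = (φ − β) mod 2π = 4.586105 rad → L = 6.1·(2.802378 + 12.214991 + 4.586105) = 6.1·19.603474 = 119.581192 m
RSL: p² = d² − 2 + 2cos(α−β) − 2d(sin α + sin β) = 131.854242; p = √p² = 11.482780; φ = atan2(cos α + cos β, d − sin α − sin β) − atan2(2, p) = -0.275786 rad; t = (α − φ) mod 2π = 4.016181 rad, q = (β − φ) mod 2π = 2.232455 rad → L = 6.1·(4.016181 + 11.482780 + 2.232455) = 6.1·17.731416 = 108.161638 m
RLR: c = (6 − d² + 2cos(α−β) + 2d(sin α − sin β))/8 = -21.626016, |c| > 1 → infeasible
LRL: c = (6 − d² + 2cos(α−β) − 2d(sin α − sin β))/8 = -12.717841, |c| > 1 → infeasible
Shortest: LSL with L = 91.349178 m ≈ 91.3492 m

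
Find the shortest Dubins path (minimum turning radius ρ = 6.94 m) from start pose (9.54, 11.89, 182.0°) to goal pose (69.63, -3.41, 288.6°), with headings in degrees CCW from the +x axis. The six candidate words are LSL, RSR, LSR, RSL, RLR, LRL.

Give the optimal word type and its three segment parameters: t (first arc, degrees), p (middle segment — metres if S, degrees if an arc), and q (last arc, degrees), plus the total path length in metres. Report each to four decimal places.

Let ψ = atan2(Δy, Δx) = atan2(-15.30, 60.09) = -14.2850° be the start→goal bearing.
Normalize: d = |goal − start| / ρ = 62.007242/6.94 = 8.934761, α = (θ_start − ψ) mod 360° = 196.2850° = 3.425820 rad, β = (θ_goal − ψ) mod 360° = 302.8850° = 5.286341 rad.
Common terms: sin α = -0.280415, cos α = -0.959879, sin β = -0.839762, cos β = 0.542955, cos(α−β) = -0.285688, d² = 79.829957. Work in radians in the unit-radius frame; every candidate has L = ρ·(t + p + q).
LSL: p² = 2 + d² − 2cos(α−β) + 2d(sin α − sin β) = 92.396589; p = √p² = 9.612314; φ = atan2(cos β − cos α, d + sin α − sin β) = 0.156989 rad; t = (φ − α) mod 2π = 3.014354 rad, q = (β − φ) mod 2π = 5.129352 rad → L = 6.94·(3.014354 + 9.612314 + 5.129352) = 6.94·17.756021 = 123.226784 m
RSR: p² = 2 + d² − 2cos(α−β) + 2d(sin β − sin α) = 72.406078; p = √p² = 8.509176; φ = atan2(cos α − cos β, d − sin α + sin β) = -0.177545 rad; t = (α − φ) mod 2π = 3.603364 rad, q = (φ − β) mod 2π = 0.819300 rad → L = 6.94·(3.603364 + 8.509176 + 0.819300) = 6.94·12.931840 = 89.746973 m
LSR: p² = d² − 2 + 2cos(α−β) + 2d(sin α + sin β) = 57.241543; p = √p² = 7.565814; φ = atan2(−cos α − cos β, d + sin α + sin β) − atan2(−2, p) = 0.311737 rad; t = (φ − α) mod 2π = 3.169103 rad, q = (φ − β) mod 2π = 1.308582 rad → L = 6.94·(3.169103 + 7.565814 + 1.308582) = 6.94·12.043499 = 83.581880 m
RSL: p² = d² − 2 + 2cos(α−β) − 2d(sin α + sin β) = 97.275616; p = √p² = 9.862840; φ = atan2(cos α + cos β, d − sin α − sin β) − atan2(2, p) = -0.241509 rad; t = (α − φ) mod 2π = 3.667329 rad, q = (β − φ) mod 2π = 5.527850 rad → L = 6.94·(3.667329 + 9.862840 + 5.527850) = 6.94·19.058019 = 132.262652 m
RLR: c = (6 − d² + 2cos(α−β) + 2d(sin α − sin β))/8 = -8.050760, |c| > 1 → infeasible
LRL: c = (6 − d² + 2cos(α−β) − 2d(sin α − sin β))/8 = -10.549574, |c| > 1 → infeasible
Shortest: LSR with L = 83.581880 m ≈ 83.5819 m
Convert LSR to answer units (arcs ×180/π): t = 3.169103·180/π = 181.5762°, p = ρ·p = 6.94·7.565814 = 52.5068 m, q = 1.308582·180/π = 74.9762°, L = 83.5819 m.

LSR: t = 181.5762°, p = 52.5068 m, q = 74.9762°, L = 83.5819 m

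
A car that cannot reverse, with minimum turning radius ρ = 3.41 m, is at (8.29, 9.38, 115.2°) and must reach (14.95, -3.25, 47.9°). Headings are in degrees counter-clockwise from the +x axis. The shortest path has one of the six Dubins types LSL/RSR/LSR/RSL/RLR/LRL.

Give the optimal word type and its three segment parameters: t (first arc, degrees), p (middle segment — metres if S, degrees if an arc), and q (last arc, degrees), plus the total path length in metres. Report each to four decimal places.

Let ψ = atan2(Δy, Δx) = atan2(-12.63, 6.66) = -62.1966° be the start→goal bearing.
Normalize: d = |goal − start| / ρ = 14.278393/3.41 = 4.187212, α = (θ_start − ψ) mod 360° = 177.3966° = 3.096155 rad, β = (θ_goal − ψ) mod 360° = 110.0966° = 1.921548 rad.
Common terms: sin α = 0.045422, cos α = -0.998968, sin β = 0.939115, cos β = -0.343604, cos(α−β) = 0.385906, d² = 17.532744. Work in radians in the unit-radius frame; every candidate has L = ρ·(t + p + q).
LSL: p² = 2 + d² − 2cos(α−β) + 2d(sin α − sin β) = 11.276773; p = √p² = 3.358091; φ = atan2(cos β − cos α, d + sin α − sin β) = 0.196420 rad; t = (φ − α) mod 2π = 3.383451 rad, q = (β − φ) mod 2π = 1.725128 rad → L = 3.41·(3.383451 + 3.358091 + 1.725128) = 3.41·8.466669 = 28.871342 m
RSR: p² = 2 + d² − 2cos(α−β) + 2d(sin β − sin α) = 26.245091; p = √p² = 5.122996; φ = atan2(cos α − cos β, d − sin α + sin β) = -0.128277 rad; t = (α − φ) mod 2π = 3.224432 rad, q = (φ − β) mod 2π = 4.233360 rad → L = 3.41·(3.224432 + 5.122996 + 4.233360) = 3.41·12.580788 = 42.900488 m
LSR: p² = d² − 2 + 2cos(α−β) + 2d(sin α + sin β) = 24.549484; p = √p² = 4.954744; φ = atan2(−cos α − cos β, d + sin α + sin β) − atan2(−2, p) = 0.637643 rad; t = (φ − α) mod 2π = 3.824673 rad, q = (φ − β) mod 2π = 4.999280 rad → L = 3.41·(3.824673 + 4.954744 + 4.999280) = 3.41·13.778697 = 46.985356 m
RSL: p² = d² − 2 + 2cos(α−β) − 2d(sin α + sin β) = 8.059628; p = √p² = 2.838948; φ = atan2(cos α + cos β, d − sin α − sin β) − atan2(2, p) = -1.010681 rad; t = (α − φ) mod 2π = 4.106836 rad, q = (β − φ) mod 2π = 2.932229 rad → L = 3.41·(4.106836 + 2.838948 + 2.932229) = 3.41·9.878014 = 33.684026 m
RLR: c = (6 − d² + 2cos(α−β) + 2d(sin α − sin β))/8 = -2.280636, |c| > 1 → infeasible
LRL: c = (6 − d² + 2cos(α−β) − 2d(sin α − sin β))/8 = -0.409597; p = 2π − arccos c = 4.290377 rad; φ = atan2(cos β − cos α, d + sin α − sin β) = 0.196420 rad; t = (φ − α + p/2) mod 2π = 5.528639 rad, q = (β − α − t + p) mod 2π = 3.870317 rad → L = 3.41·(5.528639 + 4.290377 + 3.870317) = 3.41·13.689333 = 46.680626 m
Shortest: LSL with L = 28.871342 m ≈ 28.8713 m
Convert LSL to answer units (arcs ×180/π): t = 3.383451·180/π = 193.8574°, p = ρ·p = 3.41·3.358091 = 11.4511 m, q = 1.725128·180/π = 98.8426°, L = 28.8713 m.

LSL: t = 193.8574°, p = 11.4511 m, q = 98.8426°, L = 28.8713 m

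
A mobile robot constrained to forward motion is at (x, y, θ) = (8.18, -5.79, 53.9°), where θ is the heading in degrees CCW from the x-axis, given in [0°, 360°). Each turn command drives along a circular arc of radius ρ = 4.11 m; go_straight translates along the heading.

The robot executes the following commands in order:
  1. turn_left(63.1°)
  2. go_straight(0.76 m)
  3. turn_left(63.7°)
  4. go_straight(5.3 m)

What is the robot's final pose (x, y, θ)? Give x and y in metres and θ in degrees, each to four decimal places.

set_pose: (x, y, θ) = (8.1800, -5.7900, 53.9000°), ρ = 4.11
turn_left(63.1°): centre at ρ to the left, rotate +63.1° → (8.5212, -1.5025, 117.0000°)
go_straight(0.76): x += 0.76·cos θ, y += 0.76·sin θ → (8.1762, -0.8253, 117.0000°)
turn_left(63.7°): centre at ρ to the left, rotate +63.7° → (4.4639, 1.4185, 180.7000°)
go_straight(5.3): x += 5.3·cos θ, y += 5.3·sin θ → (-0.8357, 1.3537, 180.7000°)

(-0.8357, 1.3537, 180.7000°)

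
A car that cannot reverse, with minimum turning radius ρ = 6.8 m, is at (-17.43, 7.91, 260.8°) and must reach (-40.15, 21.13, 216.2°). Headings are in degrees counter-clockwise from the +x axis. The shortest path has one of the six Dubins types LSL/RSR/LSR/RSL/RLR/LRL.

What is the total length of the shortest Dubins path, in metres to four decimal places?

42.1403 m

Let ψ = atan2(Δy, Δx) = atan2(13.22, -22.72) = 149.8063° be the start→goal bearing.
Normalize: d = |goal − start| / ρ = 26.286247/6.8 = 3.865625, α = (θ_start − ψ) mod 360° = 110.9937° = 1.937205 rad, β = (θ_goal − ψ) mod 360° = 66.3937° = 1.158788 rad.
Common terms: sin α = 0.933620, cos α = -0.358265, sin β = 0.916319, cos β = 0.400450, cos(α−β) = 0.712026, d² = 14.943054. Work in radians in the unit-radius frame; every candidate has L = ρ·(t + p + q).
LSL: p² = 2 + d² − 2cos(α−β) + 2d(sin α − sin β) = 15.652763; p = √p² = 3.956357; φ = atan2(cos β − cos α, d + sin α − sin β) = 0.192966 rad; t = (φ − α) mod 2π = 4.538947 rad, q = (β − φ) mod 2π = 0.965822 rad → L = 6.8·(4.538947 + 3.956357 + 0.965822) = 6.8·9.461126 = 64.335655 m
RSR: p² = 2 + d² − 2cos(α−β) + 2d(sin β − sin α) = 15.385240; p = √p² = 3.922402; φ = atan2(cos α − cos β, d − sin α + sin β) = -0.194658 rad; t = (α − φ) mod 2π = 2.131863 rad, q = (φ − β) mod 2π = 4.929739 rad → L = 6.8·(2.131863 + 3.922402 + 4.929739) = 6.8·10.984004 = 74.691230 m
LSR: p² = d² − 2 + 2cos(α−β) + 2d(sin α + sin β) = 28.669441; p = √p² = 5.354385; φ = atan2(−cos α − cos β, d + sin α + sin β) − atan2(−2, p) = 0.350097 rad; t = (φ − α) mod 2π = 4.696077 rad, q = (φ − β) mod 2π = 5.474494 rad → L = 6.8·(4.696077 + 5.354385 + 5.474494) = 6.8·15.524956 = 105.569701 m
RSL: p² = d² − 2 + 2cos(α−β) − 2d(sin α + sin β) = 0.064770; p = √p² = 0.254500; φ = atan2(cos α + cos β, d − sin α − sin β) − atan2(2, p) = -1.423301 rad; t = (α − φ) mod 2π = 3.360507 rad, q = (β − φ) mod 2π = 2.582090 rad → L = 6.8·(3.360507 + 0.254500 + 2.582090) = 6.8·6.197096 = 42.140251 m
RLR: c = (6 − d² + 2cos(α−β) + 2d(sin α − sin β))/8 = -0.923155; p = 2π − arccos c = 3.536181 rad; φ = atan2(cos α − cos β, d − sin α + sin β) = -0.194658 rad; t = (α − φ + p/2) mod 2π = 3.899954 rad, q = (α − β − t + p) mod 2π = 0.414644 rad → L = 6.8·(3.899954 + 3.536181 + 0.414644) = 6.8·7.850778 = 53.385292 m
LRL: c = (6 − d² + 2cos(α−β) − 2d(sin α − sin β))/8 = -0.956595; p = 2π − arccos c = 3.437303 rad; φ = atan2(cos β − cos α, d + sin α − sin β) = 0.192966 rad; t = (φ − α + p/2) mod 2π = 6.257598 rad, q = (β − α − t + p) mod 2π = 2.684473 rad → L = 6.8·(6.257598 + 3.437303 + 2.684473) = 6.8·12.379374 = 84.179746 m
Shortest: RSL with L = 42.140251 m ≈ 42.1403 m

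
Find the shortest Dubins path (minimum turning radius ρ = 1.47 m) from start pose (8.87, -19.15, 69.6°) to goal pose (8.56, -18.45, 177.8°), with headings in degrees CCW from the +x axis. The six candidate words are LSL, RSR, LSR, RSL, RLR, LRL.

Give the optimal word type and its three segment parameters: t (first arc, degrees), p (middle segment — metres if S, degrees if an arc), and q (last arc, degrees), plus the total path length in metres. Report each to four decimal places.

Let ψ = atan2(Δy, Δx) = atan2(0.70, -0.31) = 113.8865° be the start→goal bearing.
Normalize: d = |goal − start| / ρ = 0.765572/1.47 = 0.520797, α = (θ_start − ψ) mod 360° = 315.7135° = 5.510240 rad, β = (θ_goal − ψ) mod 360° = 63.9135° = 1.115501 rad.
Common terms: sin α = -0.698247, cos α = 0.715857, sin β = 0.898131, cos β = 0.439728, cos(α−β) = -0.312335, d² = 0.271230. Work in radians in the unit-radius frame; every candidate has L = ρ·(t + p + q).
LSL: p² = 2 + d² − 2cos(α−β) + 2d(sin α − sin β) = 1.233122; p = √p² = 1.110460; φ = atan2(cos β − cos α, d + sin α − sin β) = -2.890294 rad; t = (φ − α) mod 2π = 4.165837 rad, q = (β − φ) mod 2π = 4.005795 rad → L = 1.47·(4.165837 + 1.110460 + 4.005795) = 1.47·9.282092 = 13.644675 m
RSR: p² = 2 + d² − 2cos(α−β) + 2d(sin β − sin α) = 4.558677; p = √p² = 2.135106; φ = atan2(cos α − cos β, d − sin α + sin β) = 0.129692 rad; t = (α − φ) mod 2π = 5.380548 rad, q = (φ − β) mod 2π = 5.297376 rad → L = 1.47·(5.380548 + 2.135106 + 5.297376) = 1.47·12.813030 = 18.835154 m
LSR: p² = d² − 2 + 2cos(α−β) + 2d(sin α + sin β) = -2.145242 < 0 → infeasible
RSL: p² = d² − 2 + 2cos(α−β) − 2d(sin α + sin β) = -2.561639 < 0 → infeasible
RLR: c = (6 − d² + 2cos(α−β) + 2d(sin α − sin β))/8 = 0.430165; p = 2π − arccos c = 5.157065 rad; φ = atan2(cos α − cos β, d − sin α + sin β) = 0.129692 rad; t = (α − φ + p/2) mod 2π = 1.675896 rad, q = (α − β − t + p) mod 2π = 1.592723 rad → L = 1.47·(1.675896 + 5.157065 + 1.592723) = 1.47·8.425684 = 12.385755 m
LRL: c = (6 − d² + 2cos(α−β) − 2d(sin α − sin β))/8 = 0.845860; p = 2π − arccos c = 5.720564 rad; φ = atan2(cos β − cos α, d + sin α − sin β) = -2.890294 rad; t = (φ − α + p/2) mod 2π = 0.742934 rad, q = (β − α − t + p) mod 2π = 0.582891 rad → L = 1.47·(0.742934 + 5.720564 + 0.582891) = 1.47·7.046389 = 10.358192 m
Shortest: LRL with L = 10.358192 m ≈ 10.3582 m
Convert LRL to answer units (arcs ×180/π): t = 0.742934·180/π = 42.5670°, p = 5.720564·180/π = 327.7642°, q = 0.582891·180/π = 33.3972°, L = 10.3582 m.

LRL: t = 42.5670°, p = 327.7642°, q = 33.3972°, L = 10.3582 m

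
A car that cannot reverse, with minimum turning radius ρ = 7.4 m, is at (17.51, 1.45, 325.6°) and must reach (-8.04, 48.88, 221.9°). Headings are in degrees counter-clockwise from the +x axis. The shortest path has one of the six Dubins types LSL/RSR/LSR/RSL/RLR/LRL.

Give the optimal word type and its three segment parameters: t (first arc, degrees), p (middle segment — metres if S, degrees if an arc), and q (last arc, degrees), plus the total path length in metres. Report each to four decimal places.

Let ψ = atan2(Δy, Δx) = atan2(47.43, -25.55) = 118.3108° be the start→goal bearing.
Normalize: d = |goal − start| / ρ = 53.873996/7.4 = 7.280270, α = (θ_start − ψ) mod 360° = 207.2892° = 3.617878 rad, β = (θ_goal − ψ) mod 360° = 103.5892° = 1.807972 rad.
Common terms: sin α = -0.458481, cos α = -0.888704, sin β = 0.972005, cos β = -0.234958, cos(α−β) = -0.236838, d² = 53.002327. Work in radians in the unit-radius frame; every candidate has L = ρ·(t + p + q).
LSL: p² = 2 + d² − 2cos(α−β) + 2d(sin α − sin β) = 34.647342; p = √p² = 5.886199; φ = atan2(cos β − cos α, d + sin α − sin β) = 0.111294 rad; t = (φ − α) mod 2π = 2.776601 rad, q = (β − φ) mod 2π = 1.696678 rad → L = 7.4·(2.776601 + 5.886199 + 1.696678) = 7.4·10.359478 = 76.660138 m
RSR: p² = 2 + d² − 2cos(α−β) + 2d(sin β − sin α) = 76.304664; p = √p² = 8.735254; φ = atan2(cos α − cos β, d − sin α + sin β) = -0.074910 rad; t = (α − φ) mod 2π = 3.692788 rad, q = (φ − β) mod 2π = 4.400303 rad → L = 7.4·(3.692788 + 8.735254 + 4.400303) = 7.4·16.828346 = 124.529759 m
LSR: p² = d² − 2 + 2cos(α−β) + 2d(sin α + sin β) = 58.005837; p = √p² = 7.616156; φ = atan2(−cos α − cos β, d + sin α + sin β) − atan2(−2, p) = 0.399989 rad; t = (φ − α) mod 2π = 3.065296 rad, q = (φ − β) mod 2π = 4.875202 rad → L = 7.4·(3.065296 + 7.616156 + 4.875202) = 7.4·15.556654 = 115.119243 m
RSL: p² = d² − 2 + 2cos(α−β) − 2d(sin α + sin β) = 43.051463; p = √p² = 6.561361; φ = atan2(cos α + cos β, d − sin α − sin β) − atan2(2, p) = -0.460423 rad; t = (α − φ) mod 2π = 4.078301 rad, q = (β − φ) mod 2π = 2.268395 rad → L = 7.4·(4.078301 + 6.561361 + 2.268395) = 7.4·12.908058 = 95.519628 m
RLR: c = (6 − d² + 2cos(α−β) + 2d(sin α − sin β))/8 = -8.538083, |c| > 1 → infeasible
LRL: c = (6 − d² + 2cos(α−β) − 2d(sin α − sin β))/8 = -3.330918, |c| > 1 → infeasible
Shortest: LSL with L = 76.660138 m ≈ 76.6601 m
Convert LSL to answer units (arcs ×180/π): t = 2.776601·180/π = 159.0875°, p = ρ·p = 7.4·5.886199 = 43.5579 m, q = 1.696678·180/π = 97.2125°, L = 76.6601 m.

LSL: t = 159.0875°, p = 43.5579 m, q = 97.2125°, L = 76.6601 m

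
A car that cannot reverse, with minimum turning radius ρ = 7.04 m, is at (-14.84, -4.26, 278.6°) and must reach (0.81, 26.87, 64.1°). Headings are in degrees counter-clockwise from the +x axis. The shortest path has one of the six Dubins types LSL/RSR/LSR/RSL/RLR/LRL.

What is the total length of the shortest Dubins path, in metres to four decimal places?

Let ψ = atan2(Δy, Δx) = atan2(31.13, 15.65) = 63.3099° be the start→goal bearing.
Normalize: d = |goal − start| / ρ = 34.842494/7.04 = 4.949218, α = (θ_start − ψ) mod 360° = 215.2901° = 3.757521 rad, β = (θ_goal − ψ) mod 360° = 0.7901° = 0.013789 rad.
Common terms: sin α = -0.577716, cos α = -0.816238, sin β = 0.013789, cos β = 0.999905, cos(α−β) = -0.824126, d² = 24.494758. Work in radians in the unit-radius frame; every candidate has L = ρ·(t + p + q).
LSL: p² = 2 + d² − 2cos(α−β) + 2d(sin α − sin β) = 22.288035; p = √p² = 4.721021; φ = atan2(cos β − cos α, d + sin α − sin β) = 0.394875 rad; t = (φ − α) mod 2π = 2.920540 rad, q = (β − φ) mod 2π = 5.902100 rad → L = 7.04·(2.920540 + 4.721021 + 5.902100) = 7.04·13.543660 = 95.347366 m
RSR: p² = 2 + d² − 2cos(α−β) + 2d(sin β − sin α) = 33.997985; p = √p² = 5.830779; φ = atan2(cos α − cos β, d − sin α + sin β) = -0.316745 rad; t = (α − φ) mod 2π = 4.074266 rad, q = (φ − β) mod 2π = 5.952651 rad → L = 7.04·(4.074266 + 5.830779 + 5.952651) = 7.04·15.857696 = 111.638178 m
LSR: p² = d² − 2 + 2cos(α−β) + 2d(sin α + sin β) = 15.264508; p = √p² = 3.906982; φ = atan2(−cos α − cos β, d + sin α + sin β) − atan2(−2, p) = 0.431267 rad; t = (φ − α) mod 2π = 2.956932 rad, q = (φ − β) mod 2π = 0.417478 rad → L = 7.04·(2.956932 + 3.906982 + 0.417478) = 7.04·7.281392 = 51.261000 m
RSL: p² = d² − 2 + 2cos(α−β) − 2d(sin α + sin β) = 26.428504; p = √p² = 5.140866; φ = atan2(cos α + cos β, d − sin α − sin β) − atan2(2, p) = -0.337720 rad; t = (α − φ) mod 2π = 4.095241 rad, q = (β − φ) mod 2π = 0.351509 rad → L = 7.04·(4.095241 + 5.140866 + 0.351509) = 7.04·9.587616 = 67.496817 m
RLR: c = (6 − d² + 2cos(α−β) + 2d(sin α − sin β))/8 = -3.249748, |c| > 1 → infeasible
LRL: c = (6 − d² + 2cos(α−β) − 2d(sin α − sin β))/8 = -1.786004, |c| > 1 → infeasible
Shortest: LSR with L = 51.261000 m ≈ 51.2610 m

51.2610 m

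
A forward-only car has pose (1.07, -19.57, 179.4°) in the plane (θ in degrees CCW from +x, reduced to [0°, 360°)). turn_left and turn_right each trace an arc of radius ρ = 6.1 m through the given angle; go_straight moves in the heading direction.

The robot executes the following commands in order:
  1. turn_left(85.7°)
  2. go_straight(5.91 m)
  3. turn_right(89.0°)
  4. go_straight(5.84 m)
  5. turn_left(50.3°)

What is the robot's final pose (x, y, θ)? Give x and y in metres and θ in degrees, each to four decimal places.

set_pose: (x, y, θ) = (1.0700, -19.5700, 179.4000°), ρ = 6.1
turn_left(85.7°): centre at ρ to the left, rotate +85.7° → (-5.0716, -25.1486, 265.1000°)
go_straight(5.91): x += 5.91·cos θ, y += 5.91·sin θ → (-5.5764, -31.0370, 265.1000°)
turn_right(89.0°): centre at ρ to the right, rotate −89.0° → (-12.0690, -36.6019, 176.1000°)
go_straight(5.84): x += 5.84·cos θ, y += 5.84·sin θ → (-17.8955, -36.2046, 176.1000°)
turn_left(50.3°): centre at ρ to the left, rotate +50.3° → (-22.7278, -38.0838, 226.4000°)

(-22.7278, -38.0838, 226.4000°)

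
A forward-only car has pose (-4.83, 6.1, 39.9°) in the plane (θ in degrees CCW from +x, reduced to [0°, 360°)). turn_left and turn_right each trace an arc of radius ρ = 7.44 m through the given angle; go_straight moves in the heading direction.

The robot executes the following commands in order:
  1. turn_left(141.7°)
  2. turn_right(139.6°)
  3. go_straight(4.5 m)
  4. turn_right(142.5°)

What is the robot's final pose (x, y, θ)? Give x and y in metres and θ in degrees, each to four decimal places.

set_pose: (x, y, θ) = (-4.8300, 6.1000, 39.9000°), ρ = 7.44
turn_left(141.7°): centre at ρ to the left, rotate +141.7° → (-9.8101, 19.2448, 181.6000°)
turn_right(139.6°): centre at ρ to the right, rotate −139.6° → (-14.9962, 32.2109, 42.0000°)
go_straight(4.5): x += 4.5·cos θ, y += 4.5·sin θ → (-11.6520, 35.2220, 42.0000°)
turn_right(142.5°): centre at ρ to the right, rotate −142.5° → (0.6417, 28.3372, -100.5000° ≡ 259.5000°)

(0.6417, 28.3372, 259.5000°)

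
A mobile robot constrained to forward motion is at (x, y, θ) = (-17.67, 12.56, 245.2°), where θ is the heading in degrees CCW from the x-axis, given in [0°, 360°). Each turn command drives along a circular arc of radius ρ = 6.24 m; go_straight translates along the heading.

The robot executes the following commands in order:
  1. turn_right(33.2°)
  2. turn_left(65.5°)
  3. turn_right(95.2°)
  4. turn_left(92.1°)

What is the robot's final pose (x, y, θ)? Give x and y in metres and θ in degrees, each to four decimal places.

(-34.8151, -9.9839, 274.4000°)

set_pose: (x, y, θ) = (-17.6700, 12.5600, 245.2000°), ρ = 6.24
turn_right(33.2°): centre at ρ to the right, rotate −33.2° → (-20.0278, 9.8856, 212.0000°)
turn_left(65.5°): centre at ρ to the left, rotate +65.5° → (-22.9078, 3.7793, 277.5000°)
turn_right(95.2°): centre at ρ to the right, rotate −95.2° → (-28.8439, -3.2702, 182.3000°)
turn_left(92.1°): centre at ρ to the left, rotate +92.1° → (-34.8151, -9.9839, 274.4000°)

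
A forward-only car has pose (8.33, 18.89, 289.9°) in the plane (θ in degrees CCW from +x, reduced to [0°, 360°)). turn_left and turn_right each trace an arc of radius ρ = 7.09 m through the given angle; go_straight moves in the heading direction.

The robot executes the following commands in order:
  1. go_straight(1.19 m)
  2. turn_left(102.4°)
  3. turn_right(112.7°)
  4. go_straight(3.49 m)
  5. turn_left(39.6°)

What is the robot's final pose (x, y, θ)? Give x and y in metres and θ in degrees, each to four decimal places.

(32.9095, 1.7551, 319.2000°)

set_pose: (x, y, θ) = (8.3300, 18.8900, 289.9000°), ρ = 7.09
go_straight(1.19): x += 1.19·cos θ, y += 1.19·sin θ → (8.7351, 17.7711, 289.9000°)
turn_left(102.4°): centre at ρ to the left, rotate +102.4° → (19.1903, 14.1914, 392.3000° ≡ 32.3000°)
turn_right(112.7°): centre at ρ to the right, rotate −112.7° → (29.9695, 9.3809, -80.4000° ≡ 279.6000°)
go_straight(3.49): x += 3.49·cos θ, y += 3.49·sin θ → (30.5515, 5.9398, 279.6000°)
turn_left(39.6°): centre at ρ to the left, rotate +39.6° → (32.9095, 1.7551, 319.2000°)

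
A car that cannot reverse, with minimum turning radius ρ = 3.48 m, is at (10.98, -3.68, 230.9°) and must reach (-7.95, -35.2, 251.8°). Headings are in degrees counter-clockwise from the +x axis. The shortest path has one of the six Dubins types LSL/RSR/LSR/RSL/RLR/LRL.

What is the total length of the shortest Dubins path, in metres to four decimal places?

36.7757 m

Let ψ = atan2(Δy, Δx) = atan2(-31.52, -18.93) = -120.9878° be the start→goal bearing.
Normalize: d = |goal − start| / ρ = 36.767585/3.48 = 10.565398, α = (θ_start − ψ) mod 360° = 351.8878° = 6.141601 rad, β = (θ_goal − ψ) mod 360° = 12.7878° = 0.223189 rad.
Common terms: sin α = -0.141112, cos α = 0.989994, sin β = 0.221341, cos β = 0.975196, cos(α−β) = 0.934204, d² = 111.627634. Work in radians in the unit-radius frame; every candidate has L = ρ·(t + p + q).
LSL: p² = 2 + d² − 2cos(α−β) + 2d(sin α − sin β) = 104.100307; p = √p² = 10.202956; φ = atan2(cos β − cos α, d + sin α − sin β) = -0.001450 rad; t = (φ − α) mod 2π = 0.140134 rad, q = (β − φ) mod 2π = 0.224640 rad → L = 3.48·(0.140134 + 10.202956 + 0.224640) = 3.48·10.567730 = 36.775699 m
RSR: p² = 2 + d² − 2cos(α−β) + 2d(sin β − sin α) = 119.418143; p = √p² = 10.927861; φ = atan2(cos α − cos β, d − sin α + sin β) = 0.001354 rad; t = (α − φ) mod 2π = 6.140247 rad, q = (φ − β) mod 2π = 6.061350 rad → L = 3.48·(6.140247 + 10.927861 + 6.061350) = 3.48·23.129458 = 80.490513 m
LSR: p² = d² − 2 + 2cos(α−β) + 2d(sin α + sin β) = 113.191348; p = √p² = 10.639142; φ = atan2(−cos α − cos β, d + sin α + sin β) − atan2(−2, p) = 0.003271 rad; t = (φ − α) mod 2π = 0.144855 rad, q = (φ − β) mod 2π = 6.063267 rad → L = 3.48·(0.144855 + 10.639142 + 6.063267) = 3.48·16.847264 = 58.628480 m
RSL: p² = d² − 2 + 2cos(α−β) − 2d(sin α + sin β) = 109.800738; p = √p² = 10.478585; φ = atan2(cos α + cos β, d − sin α − sin β) − atan2(2, p) = -0.003321 rad; t = (α − φ) mod 2π = 6.144922 rad, q = (β − φ) mod 2π = 0.226510 rad → L = 3.48·(6.144922 + 10.478585 + 0.226510) = 3.48·16.850017 = 58.638059 m
RLR: c = (6 − d² + 2cos(α−β) + 2d(sin α − sin β))/8 = -13.927268, |c| > 1 → infeasible
LRL: c = (6 − d² + 2cos(α−β) − 2d(sin α − sin β))/8 = -12.012538, |c| > 1 → infeasible
Shortest: LSL with L = 36.775699 m ≈ 36.7757 m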